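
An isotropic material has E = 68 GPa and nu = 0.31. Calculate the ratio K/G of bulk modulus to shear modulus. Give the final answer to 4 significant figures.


G = E / (2*(1+nu))
G = 68 / (2*(1+0.31)) = 25.9542 GPa
K = E / (3*(1-2*nu))
K = 68 / (3*(1-2*0.31)) = 59.6491 GPa
K/G = 59.6491 / 25.9542 = 2.298


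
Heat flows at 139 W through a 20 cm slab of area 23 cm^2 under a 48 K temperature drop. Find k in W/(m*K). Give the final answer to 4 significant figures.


k = Q*L / (A*dT)
L = 0.2 m, A = 2.3e-03 m^2
k = 139 * 0.2 / (2.3e-03 * 48)
k = 251.8 W/(m*K)


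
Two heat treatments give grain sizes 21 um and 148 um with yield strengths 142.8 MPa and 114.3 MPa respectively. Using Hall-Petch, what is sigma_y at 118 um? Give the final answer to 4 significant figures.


sigma_y = sigma0 + k / sqrt(d)
1/sqrt(d1) = 1/sqrt(2.1e-05) = 218.218;  1/sqrt(d2) = 82.1995
k = (sigma1 - sigma2) / (1/sqrt(d1) - 1/sqrt(d2)) = (142.8 - 114.3) / (218.218 - 82.1995) = 0.20953 MPa*m^0.5
sigma0 = sigma1 - k/sqrt(d1) = 142.8 - 0.20953*218.218 = 97.0767 MPa
sigma_y(d3) = 97.0767 + 0.20953 / sqrt(1.18e-04) = 116.4 MPa


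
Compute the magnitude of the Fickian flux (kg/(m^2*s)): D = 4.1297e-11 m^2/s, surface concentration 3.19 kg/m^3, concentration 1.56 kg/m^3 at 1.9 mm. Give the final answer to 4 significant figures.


J = -D * (dC/dx) = D * (C1 - C2) / dx
J = 4.1297e-11 * (3.19 - 1.56) / 1.9e-03
J = 3.543e-08 kg/(m^2*s)


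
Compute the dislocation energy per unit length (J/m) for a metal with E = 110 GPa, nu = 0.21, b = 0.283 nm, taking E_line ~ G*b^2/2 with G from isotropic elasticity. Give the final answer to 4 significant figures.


Step 1: G = E / (2*(1+nu))
G = 110 / (2*(1+0.21)) = 45.4545 GPa = 4.54545e+10 Pa
Step 2: E_line = G*b^2/2
b = 0.283 nm = 2.83e-10 m
E_line = 0.5 * 4.54545e+10 * (2.83e-10)^2 = 1.82e-09 J/m


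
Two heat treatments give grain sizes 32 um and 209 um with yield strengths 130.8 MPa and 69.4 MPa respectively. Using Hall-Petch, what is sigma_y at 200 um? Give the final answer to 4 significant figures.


sigma_y = sigma0 + k / sqrt(d)
1/sqrt(d1) = 1/sqrt(3.2e-05) = 176.777;  1/sqrt(d2) = 69.1714
k = (sigma1 - sigma2) / (1/sqrt(d1) - 1/sqrt(d2)) = (130.8 - 69.4) / (176.777 - 69.1714) = 0.570604 MPa*m^0.5
sigma0 = sigma1 - k/sqrt(d1) = 130.8 - 0.570604*176.777 = 29.9305 MPa
sigma_y(d3) = 29.9305 + 0.570604 / sqrt(2e-04) = 70.28 MPa


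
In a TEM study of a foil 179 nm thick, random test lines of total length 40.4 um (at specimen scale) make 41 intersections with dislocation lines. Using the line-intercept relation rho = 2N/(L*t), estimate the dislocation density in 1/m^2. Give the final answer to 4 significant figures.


rho = 2N / (L * t)
L = 40.4 um = 4.04e-05 m, t = 179 nm = 1.79e-07 m
rho = 2 * 41 / (4.04e-05 * 1.79e-07)
rho = 1.134e+13 1/m^2


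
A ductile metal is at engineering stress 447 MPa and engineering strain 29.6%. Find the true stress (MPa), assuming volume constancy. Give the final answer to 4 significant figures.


sigma_true = sigma_eng * (1 + epsilon_eng)
sigma_true = 447 * (1 + 0.296)
sigma_true = 579.3 MPa


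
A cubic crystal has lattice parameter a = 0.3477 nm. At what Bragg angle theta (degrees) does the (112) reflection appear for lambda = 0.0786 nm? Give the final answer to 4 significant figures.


d = a / sqrt(h^2+k^2+l^2)
d = 0.3477 / sqrt(6) = 0.141948 nm
lambda = 2*d*sin(theta)  =>  sin(theta) = lambda / (2*d)
sin(theta) = 0.0786 / (2 * 0.141948) = 0.276862
theta = 16.07 deg


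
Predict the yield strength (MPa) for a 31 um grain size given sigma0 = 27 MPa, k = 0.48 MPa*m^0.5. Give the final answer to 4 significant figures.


sigma_y = sigma0 + k / sqrt(d)
d = 31 um = 3.1e-05 m
sigma_y = 27 + 0.48 / sqrt(3.1e-05)
sigma_y = 113.2 MPa


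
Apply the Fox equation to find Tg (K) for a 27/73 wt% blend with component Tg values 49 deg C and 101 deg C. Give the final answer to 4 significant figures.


1/Tg = w1/Tg1 + w2/Tg2 (in Kelvin)
Tg1 = 322.15 K, Tg2 = 374.15 K
1/Tg = 0.27/322.15 + 0.73/374.15
Tg = 358.5 K


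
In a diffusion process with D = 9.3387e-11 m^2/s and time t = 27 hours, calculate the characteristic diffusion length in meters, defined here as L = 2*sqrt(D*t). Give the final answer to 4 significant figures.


t = 27 hr = 97200 s
Diffusion length = 2*sqrt(D*t)
= 2*sqrt(9.3387e-11 * 97200)
= 6.026e-03 m


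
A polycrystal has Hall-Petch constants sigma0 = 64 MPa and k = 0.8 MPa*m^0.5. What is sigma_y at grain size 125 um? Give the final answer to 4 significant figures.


sigma_y = sigma0 + k / sqrt(d)
d = 125 um = 1.25e-04 m
sigma_y = 64 + 0.8 / sqrt(1.25e-04)
sigma_y = 135.6 MPa


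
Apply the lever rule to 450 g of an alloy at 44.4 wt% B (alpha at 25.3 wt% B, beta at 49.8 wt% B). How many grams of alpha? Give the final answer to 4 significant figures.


f_alpha = (C_beta - C0) / (C_beta - C_alpha)
f_alpha = (49.8 - 44.4) / (49.8 - 25.3) = 0.220408
m_alpha = f_alpha * m_total = 0.220408 * 450 = 99.18 g


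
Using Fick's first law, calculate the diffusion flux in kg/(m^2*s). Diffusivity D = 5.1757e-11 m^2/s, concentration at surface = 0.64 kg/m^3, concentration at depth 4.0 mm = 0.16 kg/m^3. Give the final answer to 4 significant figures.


J = -D * (dC/dx) = D * (C1 - C2) / dx
J = 5.1757e-11 * (0.64 - 0.16) / 4e-03
J = 6.211e-09 kg/(m^2*s)


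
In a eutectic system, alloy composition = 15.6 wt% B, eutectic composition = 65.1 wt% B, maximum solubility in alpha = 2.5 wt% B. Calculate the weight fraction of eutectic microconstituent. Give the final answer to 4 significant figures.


f_primary = (C_e - C0) / (C_e - C_alpha_max)
f_primary = (65.1 - 15.6) / (65.1 - 2.5)
f_primary = 0.790735
f_eutectic = 1 - 0.790735 = 0.2093


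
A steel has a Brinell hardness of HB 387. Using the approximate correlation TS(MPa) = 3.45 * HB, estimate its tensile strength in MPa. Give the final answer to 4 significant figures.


TS (MPa) = 3.45 * HB
TS = 3.45 * 387
TS = 1335 MPa


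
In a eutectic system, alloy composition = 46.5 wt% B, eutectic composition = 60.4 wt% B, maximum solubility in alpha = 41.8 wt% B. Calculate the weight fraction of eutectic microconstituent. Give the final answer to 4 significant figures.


f_primary = (C_e - C0) / (C_e - C_alpha_max)
f_primary = (60.4 - 46.5) / (60.4 - 41.8)
f_primary = 0.747312
f_eutectic = 1 - 0.747312 = 0.2527


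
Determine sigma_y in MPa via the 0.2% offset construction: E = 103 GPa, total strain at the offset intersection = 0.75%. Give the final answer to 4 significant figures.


Offset strain = 0.002
Elastic strain at yield = total_strain - offset = 7.5e-03 - 0.002 = 5.5e-03
sigma_y = E * elastic_strain = 103000 * 5.5e-03
sigma_y = 566.5 MPa


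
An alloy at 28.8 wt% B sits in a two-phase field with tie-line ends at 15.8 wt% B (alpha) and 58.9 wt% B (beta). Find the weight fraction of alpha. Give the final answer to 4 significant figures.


f_alpha = (C_beta - C0) / (C_beta - C_alpha)
f_alpha = (58.9 - 28.8) / (58.9 - 15.8)
f_alpha = 0.6984


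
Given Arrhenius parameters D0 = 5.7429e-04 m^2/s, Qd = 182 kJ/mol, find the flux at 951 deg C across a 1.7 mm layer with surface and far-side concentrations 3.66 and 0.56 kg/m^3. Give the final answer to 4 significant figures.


Step 1: D = D0 * exp(-Qd/(R*T))
T = 951 + 273.15 = 1224.15 K
D = 5.7429e-04 * exp(-182e3 / (8.314 * 1224.15)) = 9.83755e-12 m^2/s
Step 2: J = D * (C1 - C2) / dx
J = 9.83755e-12 * (3.66 - 0.56) / 1.7e-03
J = 1.794e-08 kg/(m^2*s)


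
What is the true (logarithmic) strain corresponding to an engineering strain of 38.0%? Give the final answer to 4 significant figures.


epsilon_true = ln(1 + epsilon_eng)
epsilon_true = ln(1 + 0.38)
epsilon_true = 0.3221


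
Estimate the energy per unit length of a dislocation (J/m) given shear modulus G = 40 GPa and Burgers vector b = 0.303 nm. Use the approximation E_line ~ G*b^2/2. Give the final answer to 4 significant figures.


E = G*b^2/2
b = 0.303 nm = 3.03e-10 m
G = 40 GPa = 4e+10 Pa
E = 0.5 * 4e+10 * (3.03e-10)^2
E = 1.836e-09 J/m


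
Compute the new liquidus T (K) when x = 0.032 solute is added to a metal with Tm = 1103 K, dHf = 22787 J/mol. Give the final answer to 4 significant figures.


dT = R*Tm^2*x / dHf
dT = 8.314 * 1103^2 * 0.032 / 22787
dT = 14.2044 K
T_new = 1103 - 14.2044 = 1089 K


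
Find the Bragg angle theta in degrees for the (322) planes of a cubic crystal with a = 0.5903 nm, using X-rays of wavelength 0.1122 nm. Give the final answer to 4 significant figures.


d = a / sqrt(h^2+k^2+l^2)
d = 0.5903 / sqrt(17) = 0.143169 nm
lambda = 2*d*sin(theta)  =>  sin(theta) = lambda / (2*d)
sin(theta) = 0.1122 / (2 * 0.143169) = 0.391845
theta = 23.07 deg


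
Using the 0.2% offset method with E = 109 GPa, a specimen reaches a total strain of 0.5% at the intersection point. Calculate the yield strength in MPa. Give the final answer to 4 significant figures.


Offset strain = 0.002
Elastic strain at yield = total_strain - offset = 5e-03 - 0.002 = 3e-03
sigma_y = E * elastic_strain = 109000 * 3e-03
sigma_y = 327 MPa


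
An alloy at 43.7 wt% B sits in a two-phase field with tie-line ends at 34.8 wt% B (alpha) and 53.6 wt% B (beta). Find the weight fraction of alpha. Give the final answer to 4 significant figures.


f_alpha = (C_beta - C0) / (C_beta - C_alpha)
f_alpha = (53.6 - 43.7) / (53.6 - 34.8)
f_alpha = 0.5266


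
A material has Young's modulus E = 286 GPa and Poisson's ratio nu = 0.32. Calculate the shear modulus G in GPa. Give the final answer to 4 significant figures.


G = E / (2*(1+nu))
G = 286 / (2*(1+0.32))
G = 108.3 GPa


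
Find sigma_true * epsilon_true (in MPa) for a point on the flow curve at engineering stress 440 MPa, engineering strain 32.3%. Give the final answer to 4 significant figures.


sigma_true = sigma_eng * (1 + epsilon_eng)
sigma_true = 440 * (1 + 0.323) = 582.12 MPa
epsilon_true = ln(1 + epsilon_eng)
epsilon_true = ln(1 + 0.323) = 0.279902
sigma_true * epsilon_true = 582.12 * 0.279902 = 162.9 MPa


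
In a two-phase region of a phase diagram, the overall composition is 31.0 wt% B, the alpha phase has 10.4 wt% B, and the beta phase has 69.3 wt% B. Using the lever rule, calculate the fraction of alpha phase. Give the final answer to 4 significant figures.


f_alpha = (C_beta - C0) / (C_beta - C_alpha)
f_alpha = (69.3 - 31.0) / (69.3 - 10.4)
f_alpha = 0.6503


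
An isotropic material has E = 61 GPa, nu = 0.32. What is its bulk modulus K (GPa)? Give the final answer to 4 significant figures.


K = E / (3*(1-2*nu))
K = 61 / (3*(1-2*0.32))
K = 56.48 GPa


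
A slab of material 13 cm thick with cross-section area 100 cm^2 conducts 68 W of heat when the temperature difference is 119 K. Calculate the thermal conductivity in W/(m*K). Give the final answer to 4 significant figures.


k = Q*L / (A*dT)
L = 0.13 m, A = 0.01 m^2
k = 68 * 0.13 / (0.01 * 119)
k = 7.429 W/(m*K)


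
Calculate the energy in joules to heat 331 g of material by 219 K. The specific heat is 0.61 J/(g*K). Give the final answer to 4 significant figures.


Q = m * cp * dT
Q = 331 * 0.61 * 219
Q = 44220 J


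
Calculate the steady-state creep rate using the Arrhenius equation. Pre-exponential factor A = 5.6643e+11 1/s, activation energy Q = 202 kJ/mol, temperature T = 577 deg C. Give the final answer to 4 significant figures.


rate = A * exp(-Q / (R*T))
T = 577 + 273.15 = 850.15 K
rate = 5.6643e+11 * exp(-202e3 / (8.314 * 850.15))
rate = 0.2195 1/s


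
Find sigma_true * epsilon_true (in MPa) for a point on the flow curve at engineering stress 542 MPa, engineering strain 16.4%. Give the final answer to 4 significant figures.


sigma_true = sigma_eng * (1 + epsilon_eng)
sigma_true = 542 * (1 + 0.164) = 630.888 MPa
epsilon_true = ln(1 + epsilon_eng)
epsilon_true = ln(1 + 0.164) = 0.151862
sigma_true * epsilon_true = 630.888 * 0.151862 = 95.81 MPa


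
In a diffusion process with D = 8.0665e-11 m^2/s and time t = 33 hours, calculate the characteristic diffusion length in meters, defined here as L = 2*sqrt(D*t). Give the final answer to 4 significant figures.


t = 33 hr = 118800 s
Diffusion length = 2*sqrt(D*t)
= 2*sqrt(8.0665e-11 * 118800)
= 6.191e-03 m


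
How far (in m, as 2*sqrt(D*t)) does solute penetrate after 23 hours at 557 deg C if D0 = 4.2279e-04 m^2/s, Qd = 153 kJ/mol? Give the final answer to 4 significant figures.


Step 1: D = D0 * exp(-Qd/(R*T))
T = 830.15 K
D = 4.2279e-04 * exp(-153e3 / (8.314 * 830.15)) = 9.97061e-14 m^2/s
Step 2: L = 2*sqrt(D*t)
t = 23 h = 82800 s
L = 2*sqrt(9.97061e-14 * 82800) = 1.817e-04 m


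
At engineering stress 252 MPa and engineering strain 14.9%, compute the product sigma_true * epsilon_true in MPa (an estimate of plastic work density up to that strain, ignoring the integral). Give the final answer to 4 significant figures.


sigma_true = sigma_eng * (1 + epsilon_eng)
sigma_true = 252 * (1 + 0.149) = 289.548 MPa
epsilon_true = ln(1 + epsilon_eng)
epsilon_true = ln(1 + 0.149) = 0.138892
sigma_true * epsilon_true = 289.548 * 0.138892 = 40.22 MPa


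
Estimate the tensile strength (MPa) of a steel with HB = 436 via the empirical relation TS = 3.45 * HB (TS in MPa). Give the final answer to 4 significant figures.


TS (MPa) = 3.45 * HB
TS = 3.45 * 436
TS = 1504 MPa


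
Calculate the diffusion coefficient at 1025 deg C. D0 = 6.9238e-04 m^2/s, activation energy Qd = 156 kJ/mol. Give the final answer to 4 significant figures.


D = D0 * exp(-Qd / (R*T))
T = 1298.15 K
D = 6.9238e-04 * exp(-156e3 / (8.314 * 1298.15))
D = 3.656e-10 m^2/s


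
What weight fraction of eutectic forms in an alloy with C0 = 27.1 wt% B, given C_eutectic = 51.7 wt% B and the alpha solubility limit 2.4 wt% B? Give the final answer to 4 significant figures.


f_primary = (C_e - C0) / (C_e - C_alpha_max)
f_primary = (51.7 - 27.1) / (51.7 - 2.4)
f_primary = 0.498986
f_eutectic = 1 - 0.498986 = 0.501


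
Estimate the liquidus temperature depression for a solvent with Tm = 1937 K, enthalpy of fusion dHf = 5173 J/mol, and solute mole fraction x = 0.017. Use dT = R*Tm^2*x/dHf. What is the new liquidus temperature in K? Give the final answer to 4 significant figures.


dT = R*Tm^2*x / dHf
dT = 8.314 * 1937^2 * 0.017 / 5173
dT = 102.512 K
T_new = 1937 - 102.512 = 1834 K


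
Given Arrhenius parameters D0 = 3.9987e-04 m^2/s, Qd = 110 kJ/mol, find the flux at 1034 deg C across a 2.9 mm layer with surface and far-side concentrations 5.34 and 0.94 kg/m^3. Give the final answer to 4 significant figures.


Step 1: D = D0 * exp(-Qd/(R*T))
T = 1034 + 273.15 = 1307.15 K
D = 3.9987e-04 * exp(-110e3 / (8.314 * 1307.15)) = 1.60725e-08 m^2/s
Step 2: J = D * (C1 - C2) / dx
J = 1.60725e-08 * (5.34 - 0.94) / 2.9e-03
J = 2.439e-05 kg/(m^2*s)


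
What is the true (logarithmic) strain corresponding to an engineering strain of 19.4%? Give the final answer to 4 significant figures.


epsilon_true = ln(1 + epsilon_eng)
epsilon_true = ln(1 + 0.194)
epsilon_true = 0.1773


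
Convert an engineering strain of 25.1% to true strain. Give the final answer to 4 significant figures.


epsilon_true = ln(1 + epsilon_eng)
epsilon_true = ln(1 + 0.251)
epsilon_true = 0.2239


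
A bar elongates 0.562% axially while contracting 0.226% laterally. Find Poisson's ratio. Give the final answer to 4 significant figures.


nu = -epsilon_lat / epsilon_axial
Lateral strain is contraction (negative), so using magnitudes:
nu = 0.226 / 0.562
nu = 0.4021


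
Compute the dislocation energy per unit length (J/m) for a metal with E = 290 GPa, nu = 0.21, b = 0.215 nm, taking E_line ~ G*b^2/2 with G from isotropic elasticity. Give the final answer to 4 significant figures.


Step 1: G = E / (2*(1+nu))
G = 290 / (2*(1+0.21)) = 119.835 GPa = 1.19835e+11 Pa
Step 2: E_line = G*b^2/2
b = 0.215 nm = 2.15e-10 m
E_line = 0.5 * 1.19835e+11 * (2.15e-10)^2 = 2.77e-09 J/m


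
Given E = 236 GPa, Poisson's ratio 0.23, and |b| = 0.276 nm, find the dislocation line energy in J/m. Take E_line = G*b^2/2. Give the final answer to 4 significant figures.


Step 1: G = E / (2*(1+nu))
G = 236 / (2*(1+0.23)) = 95.935 GPa = 9.5935e+10 Pa
Step 2: E_line = G*b^2/2
b = 0.276 nm = 2.76e-10 m
E_line = 0.5 * 9.5935e+10 * (2.76e-10)^2 = 3.654e-09 J/m


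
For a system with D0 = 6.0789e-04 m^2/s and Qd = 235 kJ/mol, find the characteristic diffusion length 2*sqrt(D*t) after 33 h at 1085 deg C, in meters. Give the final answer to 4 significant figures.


Step 1: D = D0 * exp(-Qd/(R*T))
T = 1358.15 K
D = 6.0789e-04 * exp(-235e3 / (8.314 * 1358.15)) = 5.56372e-13 m^2/s
Step 2: L = 2*sqrt(D*t)
t = 33 h = 118800 s
L = 2*sqrt(5.56372e-13 * 118800) = 5.142e-04 m


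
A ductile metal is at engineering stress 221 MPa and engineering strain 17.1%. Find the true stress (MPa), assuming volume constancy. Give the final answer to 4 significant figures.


sigma_true = sigma_eng * (1 + epsilon_eng)
sigma_true = 221 * (1 + 0.171)
sigma_true = 258.8 MPa


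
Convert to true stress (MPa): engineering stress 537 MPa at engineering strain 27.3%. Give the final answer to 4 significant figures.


sigma_true = sigma_eng * (1 + epsilon_eng)
sigma_true = 537 * (1 + 0.273)
sigma_true = 683.6 MPa


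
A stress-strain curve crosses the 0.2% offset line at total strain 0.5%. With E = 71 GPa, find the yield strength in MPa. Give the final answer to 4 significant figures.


Offset strain = 0.002
Elastic strain at yield = total_strain - offset = 5e-03 - 0.002 = 3e-03
sigma_y = E * elastic_strain = 71000 * 3e-03
sigma_y = 213 MPa


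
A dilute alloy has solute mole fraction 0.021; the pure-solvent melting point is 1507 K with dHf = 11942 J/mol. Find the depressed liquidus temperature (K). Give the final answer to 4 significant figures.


dT = R*Tm^2*x / dHf
dT = 8.314 * 1507^2 * 0.021 / 11942
dT = 33.2031 K
T_new = 1507 - 33.2031 = 1474 K


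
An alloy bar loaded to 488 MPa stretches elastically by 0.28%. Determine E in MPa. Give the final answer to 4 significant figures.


E = sigma / epsilon
epsilon = 0.28% = 2.8e-03
E = 488 / 2.8e-03
E = 174300 MPa


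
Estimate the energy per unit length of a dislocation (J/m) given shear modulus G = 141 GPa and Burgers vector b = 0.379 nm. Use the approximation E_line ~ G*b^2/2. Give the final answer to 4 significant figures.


E = G*b^2/2
b = 0.379 nm = 3.79e-10 m
G = 141 GPa = 1.41e+11 Pa
E = 0.5 * 1.41e+11 * (3.79e-10)^2
E = 1.013e-08 J/m


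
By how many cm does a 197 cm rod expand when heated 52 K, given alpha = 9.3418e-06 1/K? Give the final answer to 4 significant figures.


dL = L0 * alpha * dT
dL = 197 * 9.3418e-06 * 52
dL = 0.0957 cm


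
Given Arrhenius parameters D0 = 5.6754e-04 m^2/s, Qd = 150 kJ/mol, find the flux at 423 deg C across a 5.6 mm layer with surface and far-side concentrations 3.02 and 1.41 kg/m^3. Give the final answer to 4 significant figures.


Step 1: D = D0 * exp(-Qd/(R*T))
T = 423 + 273.15 = 696.15 K
D = 5.6754e-04 * exp(-150e3 / (8.314 * 696.15)) = 3.15174e-15 m^2/s
Step 2: J = D * (C1 - C2) / dx
J = 3.15174e-15 * (3.02 - 1.41) / 5.6e-03
J = 9.061e-13 kg/(m^2*s)


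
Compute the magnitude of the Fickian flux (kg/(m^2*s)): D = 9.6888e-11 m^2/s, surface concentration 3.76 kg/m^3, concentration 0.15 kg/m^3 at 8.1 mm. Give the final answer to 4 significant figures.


J = -D * (dC/dx) = D * (C1 - C2) / dx
J = 9.6888e-11 * (3.76 - 0.15) / 8.1e-03
J = 4.318e-08 kg/(m^2*s)


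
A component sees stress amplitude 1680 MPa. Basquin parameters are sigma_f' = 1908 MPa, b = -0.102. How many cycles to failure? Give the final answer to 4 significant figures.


sigma_a = sigma_f' * (2*Nf)^b
2*Nf = (sigma_a / sigma_f')^(1/b)
2*Nf = (1680 / 1908)^(1/-0.102)
2*Nf = 3.4822
Nf = 1.741 cycles


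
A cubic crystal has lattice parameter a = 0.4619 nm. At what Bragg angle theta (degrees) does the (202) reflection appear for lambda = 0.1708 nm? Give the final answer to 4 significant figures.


d = a / sqrt(h^2+k^2+l^2)
d = 0.4619 / sqrt(8) = 0.163306 nm
lambda = 2*d*sin(theta)  =>  sin(theta) = lambda / (2*d)
sin(theta) = 0.1708 / (2 * 0.163306) = 0.522944
theta = 31.53 deg


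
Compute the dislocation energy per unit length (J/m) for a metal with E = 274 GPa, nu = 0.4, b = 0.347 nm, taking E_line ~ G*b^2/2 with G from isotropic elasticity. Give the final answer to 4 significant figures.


Step 1: G = E / (2*(1+nu))
G = 274 / (2*(1+0.4)) = 97.8571 GPa = 9.78571e+10 Pa
Step 2: E_line = G*b^2/2
b = 0.347 nm = 3.47e-10 m
E_line = 0.5 * 9.78571e+10 * (3.47e-10)^2 = 5.891e-09 J/m


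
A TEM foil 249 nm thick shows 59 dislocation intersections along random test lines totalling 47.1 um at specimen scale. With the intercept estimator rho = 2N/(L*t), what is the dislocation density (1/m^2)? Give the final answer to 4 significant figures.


rho = 2N / (L * t)
L = 47.1 um = 4.71e-05 m, t = 249 nm = 2.49e-07 m
rho = 2 * 59 / (4.71e-05 * 2.49e-07)
rho = 1.006e+13 1/m^2


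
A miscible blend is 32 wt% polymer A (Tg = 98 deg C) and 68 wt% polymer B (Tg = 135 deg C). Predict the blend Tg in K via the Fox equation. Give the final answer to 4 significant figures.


1/Tg = w1/Tg1 + w2/Tg2 (in Kelvin)
Tg1 = 371.15 K, Tg2 = 408.15 K
1/Tg = 0.32/371.15 + 0.68/408.15
Tg = 395.5 K


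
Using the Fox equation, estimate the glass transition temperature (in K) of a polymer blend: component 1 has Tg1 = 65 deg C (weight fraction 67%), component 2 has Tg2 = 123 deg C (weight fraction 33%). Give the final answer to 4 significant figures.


1/Tg = w1/Tg1 + w2/Tg2 (in Kelvin)
Tg1 = 338.15 K, Tg2 = 396.15 K
1/Tg = 0.67/338.15 + 0.33/396.15
Tg = 355.3 K


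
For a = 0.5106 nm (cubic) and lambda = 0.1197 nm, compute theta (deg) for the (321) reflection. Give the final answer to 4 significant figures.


d = a / sqrt(h^2+k^2+l^2)
d = 0.5106 / sqrt(14) = 0.136464 nm
lambda = 2*d*sin(theta)  =>  sin(theta) = lambda / (2*d)
sin(theta) = 0.1197 / (2 * 0.136464) = 0.438579
theta = 26.01 deg


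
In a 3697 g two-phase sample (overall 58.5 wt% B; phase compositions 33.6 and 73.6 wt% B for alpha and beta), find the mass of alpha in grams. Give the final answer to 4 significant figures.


f_alpha = (C_beta - C0) / (C_beta - C_alpha)
f_alpha = (73.6 - 58.5) / (73.6 - 33.6) = 0.3775
m_alpha = f_alpha * m_total = 0.3775 * 3697 = 1396 g


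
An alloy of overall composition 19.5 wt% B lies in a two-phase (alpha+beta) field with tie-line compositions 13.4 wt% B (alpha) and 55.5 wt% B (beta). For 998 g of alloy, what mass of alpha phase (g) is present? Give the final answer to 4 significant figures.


f_alpha = (C_beta - C0) / (C_beta - C_alpha)
f_alpha = (55.5 - 19.5) / (55.5 - 13.4) = 0.855107
m_alpha = f_alpha * m_total = 0.855107 * 998 = 853.4 g


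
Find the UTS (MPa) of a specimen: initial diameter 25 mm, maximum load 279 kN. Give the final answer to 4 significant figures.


A0 = pi*(d/2)^2 = pi*(25/2)^2 = 490.874 mm^2
UTS = F_max / A0 = 279*1000 / 490.874
UTS = 568.4 MPa


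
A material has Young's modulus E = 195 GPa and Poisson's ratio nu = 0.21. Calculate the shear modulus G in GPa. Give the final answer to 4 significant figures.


G = E / (2*(1+nu))
G = 195 / (2*(1+0.21))
G = 80.58 GPa


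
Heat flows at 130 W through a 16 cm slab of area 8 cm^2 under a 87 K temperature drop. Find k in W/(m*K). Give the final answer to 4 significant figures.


k = Q*L / (A*dT)
L = 0.16 m, A = 8e-04 m^2
k = 130 * 0.16 / (8e-04 * 87)
k = 298.9 W/(m*K)


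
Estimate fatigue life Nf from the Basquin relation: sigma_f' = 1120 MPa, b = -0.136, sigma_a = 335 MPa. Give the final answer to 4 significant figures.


sigma_a = sigma_f' * (2*Nf)^b
2*Nf = (sigma_a / sigma_f')^(1/b)
2*Nf = (335 / 1120)^(1/-0.136)
2*Nf = 7148.5
Nf = 3574 cycles


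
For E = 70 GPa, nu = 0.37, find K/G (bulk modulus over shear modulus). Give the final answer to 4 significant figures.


G = E / (2*(1+nu))
G = 70 / (2*(1+0.37)) = 25.5474 GPa
K = E / (3*(1-2*nu))
K = 70 / (3*(1-2*0.37)) = 89.7436 GPa
K/G = 89.7436 / 25.5474 = 3.513


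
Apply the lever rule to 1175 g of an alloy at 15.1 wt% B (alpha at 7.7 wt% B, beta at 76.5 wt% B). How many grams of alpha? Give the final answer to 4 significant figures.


f_alpha = (C_beta - C0) / (C_beta - C_alpha)
f_alpha = (76.5 - 15.1) / (76.5 - 7.7) = 0.892442
m_alpha = f_alpha * m_total = 0.892442 * 1175 = 1049 g


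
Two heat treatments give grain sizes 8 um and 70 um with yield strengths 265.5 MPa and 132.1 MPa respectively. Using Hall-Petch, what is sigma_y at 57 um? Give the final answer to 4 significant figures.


sigma_y = sigma0 + k / sqrt(d)
1/sqrt(d1) = 1/sqrt(8e-06) = 353.553;  1/sqrt(d2) = 119.523
k = (sigma1 - sigma2) / (1/sqrt(d1) - 1/sqrt(d2)) = (265.5 - 132.1) / (353.553 - 119.523) = 0.570011 MPa*m^0.5
sigma0 = sigma1 - k/sqrt(d1) = 265.5 - 0.570011*353.553 = 63.9706 MPa
sigma_y(d3) = 63.9706 + 0.570011 / sqrt(5.7e-05) = 139.5 MPa


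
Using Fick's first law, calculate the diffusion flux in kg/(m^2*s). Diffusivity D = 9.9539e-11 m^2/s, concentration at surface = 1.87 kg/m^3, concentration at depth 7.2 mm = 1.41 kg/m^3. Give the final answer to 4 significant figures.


J = -D * (dC/dx) = D * (C1 - C2) / dx
J = 9.9539e-11 * (1.87 - 1.41) / 7.2e-03
J = 6.359e-09 kg/(m^2*s)


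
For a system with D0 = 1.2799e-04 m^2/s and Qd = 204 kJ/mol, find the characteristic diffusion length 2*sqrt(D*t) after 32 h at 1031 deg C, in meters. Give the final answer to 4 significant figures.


Step 1: D = D0 * exp(-Qd/(R*T))
T = 1304.15 K
D = 1.2799e-04 * exp(-204e3 / (8.314 * 1304.15)) = 8.63265e-13 m^2/s
Step 2: L = 2*sqrt(D*t)
t = 32 h = 115200 s
L = 2*sqrt(8.63265e-13 * 115200) = 6.307e-04 m


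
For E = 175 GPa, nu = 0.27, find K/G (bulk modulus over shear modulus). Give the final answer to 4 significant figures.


G = E / (2*(1+nu))
G = 175 / (2*(1+0.27)) = 68.8976 GPa
K = E / (3*(1-2*nu))
K = 175 / (3*(1-2*0.27)) = 126.812 GPa
K/G = 126.812 / 68.8976 = 1.841


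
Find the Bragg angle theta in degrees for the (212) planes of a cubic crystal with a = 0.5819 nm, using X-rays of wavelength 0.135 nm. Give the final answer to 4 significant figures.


d = a / sqrt(h^2+k^2+l^2)
d = 0.5819 / sqrt(9) = 0.193967 nm
lambda = 2*d*sin(theta)  =>  sin(theta) = lambda / (2*d)
sin(theta) = 0.135 / (2 * 0.193967) = 0.347998
theta = 20.36 deg


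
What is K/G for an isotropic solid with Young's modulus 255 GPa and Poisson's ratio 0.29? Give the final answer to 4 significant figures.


G = E / (2*(1+nu))
G = 255 / (2*(1+0.29)) = 98.8372 GPa
K = E / (3*(1-2*nu))
K = 255 / (3*(1-2*0.29)) = 202.381 GPa
K/G = 202.381 / 98.8372 = 2.048


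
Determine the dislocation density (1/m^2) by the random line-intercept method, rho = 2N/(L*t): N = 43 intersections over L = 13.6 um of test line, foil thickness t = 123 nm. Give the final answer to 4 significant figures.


rho = 2N / (L * t)
L = 13.6 um = 1.36e-05 m, t = 123 nm = 1.23e-07 m
rho = 2 * 43 / (1.36e-05 * 1.23e-07)
rho = 5.141e+13 1/m^2


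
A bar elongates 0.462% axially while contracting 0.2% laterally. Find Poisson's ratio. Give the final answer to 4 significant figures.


nu = -epsilon_lat / epsilon_axial
Lateral strain is contraction (negative), so using magnitudes:
nu = 0.2 / 0.462
nu = 0.4329


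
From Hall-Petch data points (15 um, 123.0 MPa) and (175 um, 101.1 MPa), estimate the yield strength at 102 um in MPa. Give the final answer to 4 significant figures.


sigma_y = sigma0 + k / sqrt(d)
1/sqrt(d1) = 1/sqrt(1.5e-05) = 258.199;  1/sqrt(d2) = 75.5929
k = (sigma1 - sigma2) / (1/sqrt(d1) - 1/sqrt(d2)) = (123.0 - 101.1) / (258.199 - 75.5929) = 0.11993 MPa*m^0.5
sigma0 = sigma1 - k/sqrt(d1) = 123.0 - 0.11993*258.199 = 92.0341 MPa
sigma_y(d3) = 92.0341 + 0.11993 / sqrt(1.02e-04) = 103.9 MPa


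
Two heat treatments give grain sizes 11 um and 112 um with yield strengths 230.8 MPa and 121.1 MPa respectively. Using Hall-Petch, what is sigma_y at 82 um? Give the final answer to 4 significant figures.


sigma_y = sigma0 + k / sqrt(d)
1/sqrt(d1) = 1/sqrt(1.1e-05) = 301.511;  1/sqrt(d2) = 94.4911
k = (sigma1 - sigma2) / (1/sqrt(d1) - 1/sqrt(d2)) = (230.8 - 121.1) / (301.511 - 94.4911) = 0.5299 MPa*m^0.5
sigma0 = sigma1 - k/sqrt(d1) = 230.8 - 0.5299*301.511 = 71.0292 MPa
sigma_y(d3) = 71.0292 + 0.5299 / sqrt(8.2e-05) = 129.5 MPa


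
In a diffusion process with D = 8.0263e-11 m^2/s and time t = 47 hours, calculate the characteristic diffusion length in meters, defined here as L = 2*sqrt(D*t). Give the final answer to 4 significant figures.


t = 47 hr = 169200 s
Diffusion length = 2*sqrt(D*t)
= 2*sqrt(8.0263e-11 * 169200)
= 7.37e-03 m


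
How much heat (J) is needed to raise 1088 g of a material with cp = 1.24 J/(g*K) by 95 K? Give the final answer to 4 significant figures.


Q = m * cp * dT
Q = 1088 * 1.24 * 95
Q = 128200 J


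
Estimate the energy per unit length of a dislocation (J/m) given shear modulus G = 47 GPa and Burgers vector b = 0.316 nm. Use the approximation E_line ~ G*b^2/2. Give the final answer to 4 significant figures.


E = G*b^2/2
b = 0.316 nm = 3.16e-10 m
G = 47 GPa = 4.7e+10 Pa
E = 0.5 * 4.7e+10 * (3.16e-10)^2
E = 2.347e-09 J/m


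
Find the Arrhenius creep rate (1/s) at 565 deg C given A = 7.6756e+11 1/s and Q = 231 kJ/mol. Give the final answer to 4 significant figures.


rate = A * exp(-Q / (R*T))
T = 565 + 273.15 = 838.15 K
rate = 7.6756e+11 * exp(-231e3 / (8.314 * 838.15))
rate = 3.079e-03 1/s


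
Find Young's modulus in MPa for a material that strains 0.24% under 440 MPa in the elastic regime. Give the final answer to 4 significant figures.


E = sigma / epsilon
epsilon = 0.24% = 2.4e-03
E = 440 / 2.4e-03
E = 183300 MPa


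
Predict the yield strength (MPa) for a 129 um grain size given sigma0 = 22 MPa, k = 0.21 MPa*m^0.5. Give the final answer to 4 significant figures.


sigma_y = sigma0 + k / sqrt(d)
d = 129 um = 1.29e-04 m
sigma_y = 22 + 0.21 / sqrt(1.29e-04)
sigma_y = 40.49 MPa


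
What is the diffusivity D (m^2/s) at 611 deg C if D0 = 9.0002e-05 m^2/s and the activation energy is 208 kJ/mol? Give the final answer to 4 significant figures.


D = D0 * exp(-Qd / (R*T))
T = 884.15 K
D = 9.0002e-05 * exp(-208e3 / (8.314 * 884.15))
D = 4.628e-17 m^2/s


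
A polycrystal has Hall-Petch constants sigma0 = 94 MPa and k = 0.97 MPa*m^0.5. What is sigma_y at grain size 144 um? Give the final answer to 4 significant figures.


sigma_y = sigma0 + k / sqrt(d)
d = 144 um = 1.44e-04 m
sigma_y = 94 + 0.97 / sqrt(1.44e-04)
sigma_y = 174.8 MPa


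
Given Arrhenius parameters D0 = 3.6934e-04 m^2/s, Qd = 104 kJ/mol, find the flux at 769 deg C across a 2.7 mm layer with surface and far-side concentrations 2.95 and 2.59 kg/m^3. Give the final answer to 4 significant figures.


Step 1: D = D0 * exp(-Qd/(R*T))
T = 769 + 273.15 = 1042.15 K
D = 3.6934e-04 * exp(-104e3 / (8.314 * 1042.15)) = 2.2623e-09 m^2/s
Step 2: J = D * (C1 - C2) / dx
J = 2.2623e-09 * (2.95 - 2.59) / 2.7e-03
J = 3.016e-07 kg/(m^2*s)


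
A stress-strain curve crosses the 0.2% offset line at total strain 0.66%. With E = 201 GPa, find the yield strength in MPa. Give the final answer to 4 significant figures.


Offset strain = 0.002
Elastic strain at yield = total_strain - offset = 6.6e-03 - 0.002 = 4.6e-03
sigma_y = E * elastic_strain = 201000 * 4.6e-03
sigma_y = 924.6 MPa


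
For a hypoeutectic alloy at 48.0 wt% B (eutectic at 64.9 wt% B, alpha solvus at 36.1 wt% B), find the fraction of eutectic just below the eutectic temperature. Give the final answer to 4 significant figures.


f_primary = (C_e - C0) / (C_e - C_alpha_max)
f_primary = (64.9 - 48.0) / (64.9 - 36.1)
f_primary = 0.586806
f_eutectic = 1 - 0.586806 = 0.4132


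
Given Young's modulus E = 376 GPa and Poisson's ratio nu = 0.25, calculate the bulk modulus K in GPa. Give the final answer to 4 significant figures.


K = E / (3*(1-2*nu))
K = 376 / (3*(1-2*0.25))
K = 250.7 GPa


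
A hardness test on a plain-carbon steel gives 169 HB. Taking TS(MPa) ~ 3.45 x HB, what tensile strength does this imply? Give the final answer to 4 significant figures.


TS (MPa) = 3.45 * HB
TS = 3.45 * 169
TS = 583.1 MPa


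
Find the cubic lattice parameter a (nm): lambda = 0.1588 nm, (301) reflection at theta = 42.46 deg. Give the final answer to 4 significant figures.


d = lambda / (2*sin(theta))
d = 0.1588 / (2*sin(42.46 deg))
d = 0.117617 nm
a = d * sqrt(h^2+k^2+l^2) = 0.117617 * sqrt(10)
a = 0.3719 nm


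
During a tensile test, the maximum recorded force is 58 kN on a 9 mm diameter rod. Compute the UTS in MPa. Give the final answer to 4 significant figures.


A0 = pi*(d/2)^2 = pi*(9/2)^2 = 63.6173 mm^2
UTS = F_max / A0 = 58*1000 / 63.6173
UTS = 911.7 MPa


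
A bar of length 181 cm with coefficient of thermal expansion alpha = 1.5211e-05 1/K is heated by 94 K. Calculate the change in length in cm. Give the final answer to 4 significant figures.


dL = L0 * alpha * dT
dL = 181 * 1.5211e-05 * 94
dL = 0.2588 cm


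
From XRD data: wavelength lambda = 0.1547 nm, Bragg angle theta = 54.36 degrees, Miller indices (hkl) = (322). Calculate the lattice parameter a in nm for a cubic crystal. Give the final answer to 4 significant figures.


d = lambda / (2*sin(theta))
d = 0.1547 / (2*sin(54.36 deg))
d = 0.0951773 nm
a = d * sqrt(h^2+k^2+l^2) = 0.0951773 * sqrt(17)
a = 0.3924 nm


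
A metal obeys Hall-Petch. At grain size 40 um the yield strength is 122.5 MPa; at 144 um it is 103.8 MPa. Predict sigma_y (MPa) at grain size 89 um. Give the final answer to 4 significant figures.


sigma_y = sigma0 + k / sqrt(d)
1/sqrt(d1) = 1/sqrt(4e-05) = 158.114;  1/sqrt(d2) = 83.3333
k = (sigma1 - sigma2) / (1/sqrt(d1) - 1/sqrt(d2)) = (122.5 - 103.8) / (158.114 - 83.3333) = 0.250065 MPa*m^0.5
sigma0 = sigma1 - k/sqrt(d1) = 122.5 - 0.250065*158.114 = 82.9612 MPa
sigma_y(d3) = 82.9612 + 0.250065 / sqrt(8.9e-05) = 109.5 MPa


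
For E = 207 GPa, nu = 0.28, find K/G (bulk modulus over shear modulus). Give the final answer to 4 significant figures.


G = E / (2*(1+nu))
G = 207 / (2*(1+0.28)) = 80.8594 GPa
K = E / (3*(1-2*nu))
K = 207 / (3*(1-2*0.28)) = 156.818 GPa
K/G = 156.818 / 80.8594 = 1.939


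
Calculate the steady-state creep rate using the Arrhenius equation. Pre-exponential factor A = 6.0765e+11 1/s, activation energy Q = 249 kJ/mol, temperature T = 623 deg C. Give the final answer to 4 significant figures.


rate = A * exp(-Q / (R*T))
T = 623 + 273.15 = 896.15 K
rate = 6.0765e+11 * exp(-249e3 / (8.314 * 896.15))
rate = 1.86e-03 1/s


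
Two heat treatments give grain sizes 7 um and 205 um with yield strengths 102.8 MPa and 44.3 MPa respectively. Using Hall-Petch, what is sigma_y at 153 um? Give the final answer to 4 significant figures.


sigma_y = sigma0 + k / sqrt(d)
1/sqrt(d1) = 1/sqrt(7e-06) = 377.964;  1/sqrt(d2) = 69.843
k = (sigma1 - sigma2) / (1/sqrt(d1) - 1/sqrt(d2)) = (102.8 - 44.3) / (377.964 - 69.843) = 0.18986 MPa*m^0.5
sigma0 = sigma1 - k/sqrt(d1) = 102.8 - 0.18986*377.964 = 31.0396 MPa
sigma_y(d3) = 31.0396 + 0.18986 / sqrt(1.53e-04) = 46.39 MPa


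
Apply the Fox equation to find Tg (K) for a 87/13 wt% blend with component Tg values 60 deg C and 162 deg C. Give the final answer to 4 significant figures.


1/Tg = w1/Tg1 + w2/Tg2 (in Kelvin)
Tg1 = 333.15 K, Tg2 = 435.15 K
1/Tg = 0.87/333.15 + 0.13/435.15
Tg = 343.6 K


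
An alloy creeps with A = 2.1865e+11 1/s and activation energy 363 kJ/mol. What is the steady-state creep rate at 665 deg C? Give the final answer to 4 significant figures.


rate = A * exp(-Q / (R*T))
T = 665 + 273.15 = 938.15 K
rate = 2.1865e+11 * exp(-363e3 / (8.314 * 938.15))
rate = 1.342e-09 1/s


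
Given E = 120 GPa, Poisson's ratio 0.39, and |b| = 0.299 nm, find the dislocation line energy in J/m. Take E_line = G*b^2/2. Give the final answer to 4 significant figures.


Step 1: G = E / (2*(1+nu))
G = 120 / (2*(1+0.39)) = 43.1655 GPa = 4.31655e+10 Pa
Step 2: E_line = G*b^2/2
b = 0.299 nm = 2.99e-10 m
E_line = 0.5 * 4.31655e+10 * (2.99e-10)^2 = 1.93e-09 J/m


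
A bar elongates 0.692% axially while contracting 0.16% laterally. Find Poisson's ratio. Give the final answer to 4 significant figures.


nu = -epsilon_lat / epsilon_axial
Lateral strain is contraction (negative), so using magnitudes:
nu = 0.16 / 0.692
nu = 0.2312


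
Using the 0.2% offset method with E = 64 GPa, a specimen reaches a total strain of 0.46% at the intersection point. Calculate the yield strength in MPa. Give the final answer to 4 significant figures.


Offset strain = 0.002
Elastic strain at yield = total_strain - offset = 4.6e-03 - 0.002 = 2.6e-03
sigma_y = E * elastic_strain = 64000 * 2.6e-03
sigma_y = 166.4 MPa


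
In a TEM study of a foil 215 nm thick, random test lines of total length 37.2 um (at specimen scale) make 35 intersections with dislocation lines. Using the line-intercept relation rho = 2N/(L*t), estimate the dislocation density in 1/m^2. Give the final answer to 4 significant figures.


rho = 2N / (L * t)
L = 37.2 um = 3.72e-05 m, t = 215 nm = 2.15e-07 m
rho = 2 * 35 / (3.72e-05 * 2.15e-07)
rho = 8.752e+12 1/m^2


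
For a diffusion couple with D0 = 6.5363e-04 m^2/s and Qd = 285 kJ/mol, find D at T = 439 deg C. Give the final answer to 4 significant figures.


D = D0 * exp(-Qd / (R*T))
T = 712.15 K
D = 6.5363e-04 * exp(-285e3 / (8.314 * 712.15))
D = 8.137e-25 m^2/s


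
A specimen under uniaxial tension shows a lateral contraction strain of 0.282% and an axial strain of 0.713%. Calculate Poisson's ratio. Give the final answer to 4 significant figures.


nu = -epsilon_lat / epsilon_axial
Lateral strain is contraction (negative), so using magnitudes:
nu = 0.282 / 0.713
nu = 0.3955


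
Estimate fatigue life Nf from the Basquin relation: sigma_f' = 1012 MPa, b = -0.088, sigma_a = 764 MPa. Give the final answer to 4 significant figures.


sigma_a = sigma_f' * (2*Nf)^b
2*Nf = (sigma_a / sigma_f')^(1/b)
2*Nf = (764 / 1012)^(1/-0.088)
2*Nf = 24.398
Nf = 12.2 cycles


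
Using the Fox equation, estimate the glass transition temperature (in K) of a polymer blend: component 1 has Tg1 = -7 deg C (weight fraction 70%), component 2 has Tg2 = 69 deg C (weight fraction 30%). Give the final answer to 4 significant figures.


1/Tg = w1/Tg1 + w2/Tg2 (in Kelvin)
Tg1 = 266.15 K, Tg2 = 342.15 K
1/Tg = 0.7/266.15 + 0.3/342.15
Tg = 285.2 K


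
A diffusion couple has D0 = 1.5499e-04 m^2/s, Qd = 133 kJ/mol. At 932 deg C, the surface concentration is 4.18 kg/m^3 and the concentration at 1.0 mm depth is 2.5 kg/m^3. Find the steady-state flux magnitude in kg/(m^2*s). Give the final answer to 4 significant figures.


Step 1: D = D0 * exp(-Qd/(R*T))
T = 932 + 273.15 = 1205.15 K
D = 1.5499e-04 * exp(-133e3 / (8.314 * 1205.15)) = 2.66377e-10 m^2/s
Step 2: J = D * (C1 - C2) / dx
J = 2.66377e-10 * (4.18 - 2.5) / 1e-03
J = 4.475e-07 kg/(m^2*s)


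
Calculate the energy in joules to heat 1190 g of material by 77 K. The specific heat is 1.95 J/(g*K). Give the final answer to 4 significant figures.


Q = m * cp * dT
Q = 1190 * 1.95 * 77
Q = 178700 J


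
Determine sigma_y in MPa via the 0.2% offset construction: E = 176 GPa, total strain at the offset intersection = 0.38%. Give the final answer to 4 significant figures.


Offset strain = 0.002
Elastic strain at yield = total_strain - offset = 3.8e-03 - 0.002 = 1.8e-03
sigma_y = E * elastic_strain = 176000 * 1.8e-03
sigma_y = 316.8 MPa


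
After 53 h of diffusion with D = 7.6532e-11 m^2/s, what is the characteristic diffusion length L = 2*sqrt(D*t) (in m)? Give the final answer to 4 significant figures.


t = 53 hr = 190800 s
Diffusion length = 2*sqrt(D*t)
= 2*sqrt(7.6532e-11 * 190800)
= 7.643e-03 m


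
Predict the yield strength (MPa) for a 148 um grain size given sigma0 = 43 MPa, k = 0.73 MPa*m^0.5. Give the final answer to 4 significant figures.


sigma_y = sigma0 + k / sqrt(d)
d = 148 um = 1.48e-04 m
sigma_y = 43 + 0.73 / sqrt(1.48e-04)
sigma_y = 103 MPa
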